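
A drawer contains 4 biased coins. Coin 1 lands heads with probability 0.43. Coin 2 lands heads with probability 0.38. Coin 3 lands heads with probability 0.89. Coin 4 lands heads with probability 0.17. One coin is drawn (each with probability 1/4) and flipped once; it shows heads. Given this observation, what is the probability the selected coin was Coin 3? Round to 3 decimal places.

Posterior probability ≈ 0.476

Tabulate prior·likelihood by source: [1] prior 0.25, lik 0.43, product 0.1075; [2] prior 0.25, lik 0.38, product 0.09500; [3] prior 0.25, lik 0.89, product 0.2225; [4] prior 0.25, lik 0.17, product 0.04250.
Normalizing constant = 0.46750; the posterior for Coin 3 is its product over the sum, 0.2225/0.46750 = 0.476.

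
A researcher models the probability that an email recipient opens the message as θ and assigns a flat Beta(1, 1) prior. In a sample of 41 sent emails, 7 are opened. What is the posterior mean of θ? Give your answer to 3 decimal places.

The binomial likelihood is conjugate to the Beta prior: with 7 successes and 34 failures, the posterior is Beta(1+7, 1+34) = Beta(8, 35).
E[θ | data] = 8/(8+35) = 0.186.

Posterior mean ≈ 0.186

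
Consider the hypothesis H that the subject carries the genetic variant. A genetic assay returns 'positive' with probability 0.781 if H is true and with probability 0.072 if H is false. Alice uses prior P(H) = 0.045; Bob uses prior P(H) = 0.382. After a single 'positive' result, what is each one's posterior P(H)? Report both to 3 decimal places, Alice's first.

Alice: 0.338; Bob: 0.870

The likelihood ratio for a 'positive' result is 0.781/0.072 = 10.847.
Alice: prior odds 0.045/0.955 = 0.047120; posterior odds 0.51113; posterior probability 0.338.
Bob: prior odds 0.382/0.618 = 0.61812; posterior odds 6.7049; posterior probability 0.870.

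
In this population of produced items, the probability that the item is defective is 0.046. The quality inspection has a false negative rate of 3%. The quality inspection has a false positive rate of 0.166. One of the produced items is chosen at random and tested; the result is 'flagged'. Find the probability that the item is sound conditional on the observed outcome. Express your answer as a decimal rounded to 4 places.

P(¬H | E) ≈ 0.7802

Write H for 'the item is defective'. Prior odds H:¬H = 0.046/0.954 = 0.048218. For the 'flagged' outcome, the likelihood ratio is 0.97/0.166 = 5.8434.
Posterior odds = 0.048218 × 5.8434 = 0.28176, so P(H|E) = 0.28176/(1+0.28176) = 0.2198. Then P(¬H|E) = 1 − 0.2198 = 0.7802.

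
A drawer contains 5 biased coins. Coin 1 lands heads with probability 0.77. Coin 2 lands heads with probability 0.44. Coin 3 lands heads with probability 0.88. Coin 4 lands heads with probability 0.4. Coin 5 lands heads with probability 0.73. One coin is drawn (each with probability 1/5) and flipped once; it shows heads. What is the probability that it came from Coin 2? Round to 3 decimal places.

Posterior probability ≈ 0.137

Tabulate prior·likelihood by source: [1] prior 0.2, lik 0.77, product 0.1540; [2] prior 0.2, lik 0.44, product 0.08800; [3] prior 0.2, lik 0.88, product 0.1760; [4] prior 0.2, lik 0.4, product 0.08000; [5] prior 0.2, lik 0.73, product 0.1460.
Normalizing constant = 0.64400; the posterior for Coin 2 is its product over the sum, 0.08800/0.64400 = 0.137.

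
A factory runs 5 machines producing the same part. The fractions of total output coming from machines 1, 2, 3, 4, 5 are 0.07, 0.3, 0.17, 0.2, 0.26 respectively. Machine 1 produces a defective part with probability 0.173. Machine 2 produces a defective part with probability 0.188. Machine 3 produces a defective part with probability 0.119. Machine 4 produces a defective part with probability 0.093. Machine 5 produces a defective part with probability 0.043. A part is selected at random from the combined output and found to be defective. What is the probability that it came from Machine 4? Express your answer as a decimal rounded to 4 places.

P(defective|M1) = 0.173; P(defective|M2) = 0.188; P(defective|M3) = 0.119; P(defective|M4) = 0.093; P(defective|M5) = 0.043.
Prior × likelihood for each source: 0.07·0.173=0.01211, 0.3·0.188=0.05640, 0.17·0.119=0.02023, 0.2·0.093=0.01860, 0.26·0.043=0.01118. Summing gives P(defective) = 0.11852.
P(Machine 4 | defective) = 0.01860 / 0.11852 = 0.1569.

Posterior probability ≈ 0.1569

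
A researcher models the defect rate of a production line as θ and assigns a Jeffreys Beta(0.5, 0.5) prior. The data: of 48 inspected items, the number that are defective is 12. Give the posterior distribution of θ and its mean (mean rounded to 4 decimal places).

Posterior: Beta(12.5, 36.5); mean ≈ 0.2551

Observing 12 successes and 36 failures updates Beta(0.5, 0.5) by adding the success and failure counts to the two shape parameters: α = 0.5+12 = 12.5, β = 0.5+36 = 36.5.
E[θ | data] = 12.5/(12.5+36.5) = 0.2551.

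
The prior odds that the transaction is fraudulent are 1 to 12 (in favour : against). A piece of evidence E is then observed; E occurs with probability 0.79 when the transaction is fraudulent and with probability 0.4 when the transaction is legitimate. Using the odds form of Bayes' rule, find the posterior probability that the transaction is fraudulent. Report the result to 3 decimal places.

Posterior probability ≈ 0.141

Prior odds = 1/12 = 0.083333. In log-odds, ln(0.083333) = -2.4849.
Add log likelihood ratio: ln(1.9750) = 0.68057.
Posterior log-odds = -1.8043, so posterior odds = exp(-1.8043) = 0.16458. Converting, P(H|E) = 0.16458/1.1646 = 0.141.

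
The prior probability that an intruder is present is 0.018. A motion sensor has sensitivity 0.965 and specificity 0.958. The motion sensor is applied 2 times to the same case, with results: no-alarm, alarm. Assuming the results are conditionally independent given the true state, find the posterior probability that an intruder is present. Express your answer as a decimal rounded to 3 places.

Posterior P(H) ≈ 0.015

With H the event that an intruder is present, the joint likelihood of the observed sequence is P(data|H) = 0.035·0.965 = 0.033775 and P(data|¬H) = 0.958·0.042 = 0.040236.
Bayes: P(H|data) = 0.018·0.033775 / (0.018·0.033775 + 0.982·0.040236) = 0.00060795/0.040120 = 0.0152.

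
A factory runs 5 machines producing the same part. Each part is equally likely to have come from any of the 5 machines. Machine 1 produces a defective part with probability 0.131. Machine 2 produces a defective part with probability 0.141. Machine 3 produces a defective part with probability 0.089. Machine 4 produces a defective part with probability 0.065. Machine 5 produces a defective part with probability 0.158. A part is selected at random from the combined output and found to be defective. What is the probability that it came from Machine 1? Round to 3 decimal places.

Tabulate prior·likelihood by source: [1] prior 0.2, lik 0.131, product 0.02620; [2] prior 0.2, lik 0.141, product 0.02820; [3] prior 0.2, lik 0.089, product 0.01780; [4] prior 0.2, lik 0.065, product 0.01300; [5] prior 0.2, lik 0.158, product 0.03160.
Normalizing constant = 0.11680; the posterior for Machine 1 is its product over the sum, 0.02620/0.11680 = 0.224.

Posterior probability ≈ 0.224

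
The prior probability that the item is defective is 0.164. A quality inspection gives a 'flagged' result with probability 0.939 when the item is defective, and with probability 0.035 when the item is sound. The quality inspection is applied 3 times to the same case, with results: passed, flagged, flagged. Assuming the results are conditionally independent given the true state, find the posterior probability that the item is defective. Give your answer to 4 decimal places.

With H the event that the item is defective, the joint likelihood of the observed sequence is P(data|H) = 0.061·0.939·0.939 = 0.053785 and P(data|¬H) = 0.965·0.035·0.035 = 0.0011821.
Bayes: P(H|data) = 0.164·0.053785 / (0.164·0.053785 + 0.836·0.0011821) = 0.0088207/0.0098090 = 0.8992.

Posterior P(H) ≈ 0.8992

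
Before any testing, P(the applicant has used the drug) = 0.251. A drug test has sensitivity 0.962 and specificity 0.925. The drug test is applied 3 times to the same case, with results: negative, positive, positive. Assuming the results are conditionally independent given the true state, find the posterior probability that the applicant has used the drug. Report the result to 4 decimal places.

Posterior P(H) ≈ 0.6937

Let H be the event that the applicant has used the drug; start with P(H) = 0.251. P('positive'|H) = 0.962, P('positive'|¬H) = 0.075.
Update on result 1 ('negative'): P(H) ← 0.038·0.2510 / (0.038·0.2510 + 0.925·0.7490) = 0.0095380/0.70236 = 0.0136.
Update on result 2 ('positive'): P(H) ← 0.962·0.0136 / (0.962·0.0136 + 0.075·0.9864) = 0.013064/0.087045 = 0.1501.
Update on result 3 ('positive'): P(H) ← 0.962·0.1501 / (0.962·0.1501 + 0.075·0.8499) = 0.14438/0.20812 = 0.6937.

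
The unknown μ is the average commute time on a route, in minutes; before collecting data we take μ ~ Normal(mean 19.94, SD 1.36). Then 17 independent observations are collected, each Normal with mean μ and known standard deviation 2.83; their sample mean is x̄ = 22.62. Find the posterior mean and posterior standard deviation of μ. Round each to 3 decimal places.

Posterior mean ≈ 22.076; posterior SD ≈ 0.613

Prior precision 1/τ₀² = 1/1.36² = 0.540657; data precision n/σ² = 17/2.83² = 2.12264.
Posterior precision = 0.540657 + 2.12264 = 2.66330, giving posterior SD = 1/√2.66330 = 0.613.
Posterior mean = (0.540657·19.94 + 2.12264·22.62) / 2.66330 = 22.076.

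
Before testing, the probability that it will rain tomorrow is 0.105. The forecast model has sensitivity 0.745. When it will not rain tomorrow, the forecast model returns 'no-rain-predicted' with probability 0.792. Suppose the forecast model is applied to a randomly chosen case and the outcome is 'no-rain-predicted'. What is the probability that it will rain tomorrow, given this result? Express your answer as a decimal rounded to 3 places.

P(H | E) ≈ 0.036

Write H for 'it will rain tomorrow'. Prior odds H:¬H = 0.105/0.895 = 0.11732. For the 'no-rain-predicted' outcome, the likelihood ratio is 0.255/0.792 = 0.32197.
Posterior odds = 0.11732 × 0.32197 = 0.037773, so P(H|E) = 0.037773/(1+0.037773) = 0.036.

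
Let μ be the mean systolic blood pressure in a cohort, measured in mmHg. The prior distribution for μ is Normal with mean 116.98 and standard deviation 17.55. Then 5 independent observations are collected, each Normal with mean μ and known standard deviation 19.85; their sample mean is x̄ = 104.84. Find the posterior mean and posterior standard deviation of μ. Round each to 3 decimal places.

Prior precision 1/τ₀² = 1/17.55² = 0.00324673; data precision n/σ² = 5/19.85² = 0.0126896.
Posterior precision = 0.00324673 + 0.0126896 = 0.0159364, giving posterior SD = 1/√0.0159364 = 7.921.
Posterior mean = (0.00324673·116.98 + 0.0126896·104.84) / 0.0159364 = 107.313.

Posterior mean ≈ 107.313; posterior SD ≈ 7.921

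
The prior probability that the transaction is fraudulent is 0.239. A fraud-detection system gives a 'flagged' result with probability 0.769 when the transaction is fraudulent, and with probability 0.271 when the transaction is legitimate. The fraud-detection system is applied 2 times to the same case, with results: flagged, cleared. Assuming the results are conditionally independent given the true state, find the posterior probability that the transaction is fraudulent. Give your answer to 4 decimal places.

Let H be the event that the transaction is fraudulent; start with P(H) = 0.239. P('flagged'|H) = 0.769, P('flagged'|¬H) = 0.271.
Update on result 1 ('flagged'): P(H) ← 0.769·0.2390 / (0.769·0.2390 + 0.271·0.7610) = 0.18379/0.39002 = 0.4712.
Update on result 2 ('cleared'): P(H) ← 0.231·0.4712 / (0.231·0.4712 + 0.729·0.5288) = 0.10885/0.49433 = 0.2202.

Posterior P(H) ≈ 0.2202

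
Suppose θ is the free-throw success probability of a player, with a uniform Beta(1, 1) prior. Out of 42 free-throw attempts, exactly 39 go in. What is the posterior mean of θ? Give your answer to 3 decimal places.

Posterior mean ≈ 0.909

The binomial likelihood is conjugate to the Beta prior: with 39 successes and 3 failures, the posterior is Beta(1+39, 1+3) = Beta(40, 4).
E[θ | data] = 40/(40+4) = 0.909.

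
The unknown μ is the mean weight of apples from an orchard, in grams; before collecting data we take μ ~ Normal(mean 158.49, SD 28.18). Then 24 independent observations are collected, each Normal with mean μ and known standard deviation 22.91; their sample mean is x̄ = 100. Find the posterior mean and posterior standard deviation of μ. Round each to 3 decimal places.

Posterior mean ≈ 101.568; posterior SD ≈ 4.613

Prior precision 1/τ₀² = 1/28.18² = 0.00125927; data precision n/σ² = 24/22.91² = 0.0457258.
Posterior precision = 0.00125927 + 0.0457258 = 0.0469850, giving posterior SD = 1/√0.0469850 = 4.613.
Posterior mean = (0.00125927·158.49 + 0.0457258·100) / 0.0469850 = 101.568.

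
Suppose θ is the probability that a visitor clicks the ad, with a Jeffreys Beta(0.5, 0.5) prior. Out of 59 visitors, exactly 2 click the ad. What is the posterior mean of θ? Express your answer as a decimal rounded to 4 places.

Posterior mean ≈ 0.0417

Observing 2 successes and 57 failures updates Beta(0.5, 0.5) by adding the success and failure counts to the two shape parameters: α = 0.5+2 = 2.5, β = 0.5+57 = 57.5.
E[θ | data] = 2.5/(2.5+57.5) = 0.0417.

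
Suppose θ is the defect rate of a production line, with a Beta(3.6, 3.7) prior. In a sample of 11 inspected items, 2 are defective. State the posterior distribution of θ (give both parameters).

The binomial likelihood is conjugate to the Beta prior: with 2 successes and 9 failures, the posterior is Beta(3.6+2, 3.7+9) = Beta(5.6, 12.7).

Posterior: Beta(5.6, 12.7)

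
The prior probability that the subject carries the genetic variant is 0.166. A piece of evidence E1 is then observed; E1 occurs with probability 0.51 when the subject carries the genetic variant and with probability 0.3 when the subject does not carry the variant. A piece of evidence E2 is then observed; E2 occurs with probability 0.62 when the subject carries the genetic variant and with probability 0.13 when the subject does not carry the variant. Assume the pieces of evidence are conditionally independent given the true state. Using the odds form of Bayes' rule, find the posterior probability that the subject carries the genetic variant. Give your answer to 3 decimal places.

Prior odds = 0.166/(1−0.166) = 0.19904.
Likelihood ratio for E1 = 0.51/0.3 = 1.7000.
Likelihood ratio for E2 = 0.62/0.13 = 4.7692.
Posterior odds = prior odds × LR₁ × LR₂ = 1.6138.
Posterior probability = odds/(1+odds) = 1.6138/2.6138 = 0.617.

Posterior probability ≈ 0.617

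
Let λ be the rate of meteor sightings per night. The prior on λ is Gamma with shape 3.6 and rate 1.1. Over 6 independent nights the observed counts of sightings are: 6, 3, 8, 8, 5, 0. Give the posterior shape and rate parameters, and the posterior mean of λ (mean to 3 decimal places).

Total count ∑xᵢ = 30 over n = 6 nights.
Gamma is conjugate to the Poisson likelihood: posterior is Gamma(shape = 3.6+30 = 33.6, rate = 1.1+6 = 7.1).
Posterior mean = shape/rate = 33.6/7.1 = 4.732.

Posterior: Gamma(shape=33.6, rate=7.1); mean ≈ 4.732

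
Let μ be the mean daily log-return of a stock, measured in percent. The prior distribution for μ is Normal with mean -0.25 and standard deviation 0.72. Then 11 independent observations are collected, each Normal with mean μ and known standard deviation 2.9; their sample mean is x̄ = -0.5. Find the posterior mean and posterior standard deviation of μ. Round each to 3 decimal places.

Prior precision 1/τ₀² = 1/0.72² = 1.92901; data precision n/σ² = 11/2.9² = 1.30797.
Posterior precision = 1.92901 + 1.30797 = 3.23698, giving posterior SD = 1/√3.23698 = 0.556.
Posterior mean = (1.92901·-0.25 + 1.30797·-0.5) / 3.23698 = -0.351.

Posterior mean ≈ -0.351; posterior SD ≈ 0.556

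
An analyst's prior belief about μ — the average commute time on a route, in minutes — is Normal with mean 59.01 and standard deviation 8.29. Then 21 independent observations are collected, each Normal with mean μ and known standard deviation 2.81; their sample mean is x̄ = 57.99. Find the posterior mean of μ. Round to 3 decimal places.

With known σ, the Normal prior is conjugate. Weight on the data is w = (n/σ²)/(n/σ² + 1/τ₀²) = 2.65954/(2.65954+0.0145509) = 0.99456.
Posterior mean = w·x̄ + (1−w)·μ₀ = 0.99456·57.99 + 0.0054414·59.01 = 57.996.

Posterior mean ≈ 57.996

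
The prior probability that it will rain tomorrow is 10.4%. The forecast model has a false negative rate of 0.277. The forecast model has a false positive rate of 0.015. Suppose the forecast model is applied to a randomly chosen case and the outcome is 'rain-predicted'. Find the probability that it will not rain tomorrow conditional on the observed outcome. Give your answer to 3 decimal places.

P(¬H | E) ≈ 0.152

Let H be the event that it will rain tomorrow. P(H) = 0.104, so P(¬H) = 0.896. With E the 'rain-predicted' result, P(E|H) = 0.723 and P(E|¬H) = 0.015.
P(E) = 0.723·0.104 + 0.015·0.896 = 0.075192 + 0.013440 = 0.088632.
By Bayes' theorem, P(H|E) = 0.075192 / 0.088632 = 0.848. Hence P(¬H|E) = 1 − 0.848 = 0.152.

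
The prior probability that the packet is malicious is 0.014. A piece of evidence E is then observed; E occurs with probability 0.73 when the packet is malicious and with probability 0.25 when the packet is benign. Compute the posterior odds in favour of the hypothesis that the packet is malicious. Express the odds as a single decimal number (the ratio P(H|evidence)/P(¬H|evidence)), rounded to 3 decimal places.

Prior odds = 0.014/(1−0.014) = 0.014199.
Likelihood ratio for E = 0.73/0.25 = 2.9200.
Posterior odds = prior odds × LR = 0.041460.

Posterior odds ≈ 0.041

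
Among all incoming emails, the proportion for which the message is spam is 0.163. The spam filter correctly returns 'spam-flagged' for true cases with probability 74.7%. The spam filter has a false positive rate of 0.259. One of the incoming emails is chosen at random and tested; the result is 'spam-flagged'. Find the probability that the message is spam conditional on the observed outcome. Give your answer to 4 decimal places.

P(H | E) ≈ 0.3597

Let H be the event that the message is spam. P(H) = 0.163, so P(¬H) = 0.837. With E the 'spam-flagged' result, P(E|H) = 0.747 and P(E|¬H) = 0.259.
P(E) = 0.747·0.163 + 0.259·0.837 = 0.12176 + 0.21678 = 0.33854.
By Bayes' theorem, P(H|E) = 0.12176 / 0.33854 = 0.3597.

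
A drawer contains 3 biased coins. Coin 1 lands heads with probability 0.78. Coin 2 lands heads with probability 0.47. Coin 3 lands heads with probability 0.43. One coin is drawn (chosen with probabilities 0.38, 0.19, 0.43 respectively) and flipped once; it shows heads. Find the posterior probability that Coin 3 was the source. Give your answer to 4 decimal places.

Posterior probability ≈ 0.3240

Tabulate prior·likelihood by source: [1] prior 0.38, lik 0.78, product 0.2964; [2] prior 0.19, lik 0.47, product 0.08930; [3] prior 0.43, lik 0.43, product 0.1849.
Normalizing constant = 0.57060; the posterior for Coin 3 is its product over the sum, 0.1849/0.57060 = 0.3240.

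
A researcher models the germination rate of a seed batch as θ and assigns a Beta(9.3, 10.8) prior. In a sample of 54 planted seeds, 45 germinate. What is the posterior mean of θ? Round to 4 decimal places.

Observing 45 successes and 9 failures updates Beta(9.3, 10.8) by adding the success and failure counts to the two shape parameters: α = 9.3+45 = 54.3, β = 10.8+9 = 19.8.
E[θ | data] = 54.3/(54.3+19.8) = 0.7328.

Posterior mean ≈ 0.7328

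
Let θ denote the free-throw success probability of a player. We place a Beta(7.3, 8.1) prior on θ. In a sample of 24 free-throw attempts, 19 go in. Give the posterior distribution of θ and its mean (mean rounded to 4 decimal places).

Posterior: Beta(26.3, 13.1); mean ≈ 0.6675

The binomial likelihood is conjugate to the Beta prior: with 19 successes and 5 failures, the posterior is Beta(7.3+19, 8.1+5) = Beta(26.3, 13.1).
E[θ | data] = 26.3/(26.3+13.1) = 0.6675.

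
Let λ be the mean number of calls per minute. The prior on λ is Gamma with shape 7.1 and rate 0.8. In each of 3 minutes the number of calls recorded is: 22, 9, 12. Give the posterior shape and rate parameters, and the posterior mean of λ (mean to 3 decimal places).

Total count ∑xᵢ = 43 over n = 3 minutes.
Gamma is conjugate to the Poisson likelihood: posterior is Gamma(shape = 7.1+43 = 50.1, rate = 0.8+3 = 3.8).
Posterior mean = shape/rate = 50.1/3.8 = 13.184.

Posterior: Gamma(shape=50.1, rate=3.8); mean ≈ 13.184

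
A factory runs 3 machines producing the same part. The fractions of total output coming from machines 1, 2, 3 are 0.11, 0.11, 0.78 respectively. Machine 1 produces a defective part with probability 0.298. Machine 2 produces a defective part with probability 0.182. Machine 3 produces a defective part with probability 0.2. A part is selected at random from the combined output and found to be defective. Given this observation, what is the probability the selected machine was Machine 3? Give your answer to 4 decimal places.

P(defective|M1) = 0.298; P(defective|M2) = 0.182; P(defective|M3) = 0.2.
Prior × likelihood for each source: 0.11·0.298=0.03278, 0.11·0.182=0.02002, 0.78·0.2=0.1560. Summing gives P(defective) = 0.20880.
P(Machine 3 | defective) = 0.1560 / 0.20880 = 0.7471.

Posterior probability ≈ 0.7471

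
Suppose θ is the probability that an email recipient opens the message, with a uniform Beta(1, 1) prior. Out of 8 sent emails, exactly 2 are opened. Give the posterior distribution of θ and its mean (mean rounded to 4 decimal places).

Observing 2 successes and 6 failures updates Beta(1, 1) by adding the success and failure counts to the two shape parameters: α = 1+2 = 3, β = 1+6 = 7.
E[θ | data] = 3/(3+7) = 0.3000.

Posterior: Beta(3, 7); mean ≈ 0.3000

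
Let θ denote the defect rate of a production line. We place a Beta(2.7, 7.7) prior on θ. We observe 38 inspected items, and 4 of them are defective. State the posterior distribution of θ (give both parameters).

Posterior: Beta(6.7, 41.7)

Observing 4 successes and 34 failures updates Beta(2.7, 7.7) by adding the success and failure counts to the two shape parameters: α = 2.7+4 = 6.7, β = 7.7+34 = 41.7.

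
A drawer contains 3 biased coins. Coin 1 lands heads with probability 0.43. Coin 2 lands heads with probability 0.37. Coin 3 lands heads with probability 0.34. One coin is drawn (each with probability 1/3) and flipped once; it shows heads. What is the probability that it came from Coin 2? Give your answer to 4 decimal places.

Posterior probability ≈ 0.3246

P(heads|C1) = 0.43; P(heads|C2) = 0.37; P(heads|C3) = 0.34.
Prior × likelihood for each source: 0.333333·0.43=0.1433, 0.333333·0.37=0.1233, 0.333333·0.34=0.1133. Summing gives P(heads) = 0.38000.
P(Coin 2 | heads) = 0.1233 / 0.38000 = 0.3246.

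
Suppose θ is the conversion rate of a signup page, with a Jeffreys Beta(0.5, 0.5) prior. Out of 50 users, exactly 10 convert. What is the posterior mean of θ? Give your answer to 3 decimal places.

Posterior mean ≈ 0.206

Observing 10 successes and 40 failures updates Beta(0.5, 0.5) by adding the success and failure counts to the two shape parameters: α = 0.5+10 = 10.5, β = 0.5+40 = 40.5.
Posterior mean = α/(α+β) = 10.5/51 = 0.206.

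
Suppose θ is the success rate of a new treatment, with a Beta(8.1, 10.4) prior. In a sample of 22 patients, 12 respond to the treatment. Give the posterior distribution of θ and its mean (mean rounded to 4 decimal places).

Observing 12 successes and 10 failures updates Beta(8.1, 10.4) by adding the success and failure counts to the two shape parameters: α = 8.1+12 = 20.1, β = 10.4+10 = 20.4.
E[θ | data] = 20.1/(20.1+20.4) = 0.4963.

Posterior: Beta(20.1, 20.4); mean ≈ 0.4963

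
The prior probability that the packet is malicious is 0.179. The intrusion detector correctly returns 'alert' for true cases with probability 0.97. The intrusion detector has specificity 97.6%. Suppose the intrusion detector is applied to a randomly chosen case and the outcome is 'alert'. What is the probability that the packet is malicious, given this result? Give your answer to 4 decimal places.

P(H | E) ≈ 0.8981

Write H for 'the packet is malicious'. Prior odds H:¬H = 0.179/0.821 = 0.21803. For the 'alert' outcome, the likelihood ratio is 0.97/0.024 = 40.417.
Posterior odds = 0.21803 × 40.417 = 8.8119, so P(H|E) = 8.8119/(1+8.8119) = 0.8981.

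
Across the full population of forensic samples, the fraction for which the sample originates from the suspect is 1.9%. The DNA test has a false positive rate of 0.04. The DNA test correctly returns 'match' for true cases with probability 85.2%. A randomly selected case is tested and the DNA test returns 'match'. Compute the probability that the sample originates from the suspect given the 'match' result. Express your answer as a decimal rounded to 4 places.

P(H | E) ≈ 0.2921

Let H be the event that the sample originates from the suspect. P(H) = 0.019, so P(¬H) = 0.981. With E the 'match' result, P(E|H) = 0.852 and P(E|¬H) = 0.04.
P(E) = 0.852·0.019 + 0.04·0.981 = 0.016188 + 0.039240 = 0.055428.
By Bayes' theorem, P(H|E) = 0.016188 / 0.055428 = 0.2921.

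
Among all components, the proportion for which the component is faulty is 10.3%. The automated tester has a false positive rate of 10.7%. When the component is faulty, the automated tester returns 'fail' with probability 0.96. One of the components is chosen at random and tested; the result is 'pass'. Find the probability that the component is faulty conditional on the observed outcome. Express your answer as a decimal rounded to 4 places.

P(H | E) ≈ 0.0051

Write H for 'the component is faulty'. Prior odds H:¬H = 0.103/0.897 = 0.11483. For the 'pass' outcome, the likelihood ratio is 0.04/0.893 = 0.044793.
Posterior odds = 0.11483 × 0.044793 = 0.0051434, so P(H|E) = 0.0051434/(1+0.0051434) = 0.0051.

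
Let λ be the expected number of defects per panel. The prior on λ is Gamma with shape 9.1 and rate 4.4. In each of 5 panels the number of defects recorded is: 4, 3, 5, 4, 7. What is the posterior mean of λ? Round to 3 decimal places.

Posterior mean ≈ 3.415

Total count ∑xᵢ = 23 over n = 5 panels.
Gamma is conjugate to the Poisson likelihood: posterior is Gamma(shape = 9.1+23 = 32.1, rate = 4.4+5 = 9.4).
Posterior mean = shape/rate = 32.1/9.4 = 3.415.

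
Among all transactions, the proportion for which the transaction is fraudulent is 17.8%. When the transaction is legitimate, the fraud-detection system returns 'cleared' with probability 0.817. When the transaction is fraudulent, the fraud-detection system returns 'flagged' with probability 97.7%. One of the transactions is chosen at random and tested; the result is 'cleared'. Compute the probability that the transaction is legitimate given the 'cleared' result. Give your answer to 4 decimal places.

P(¬H | E) ≈ 0.9939

Let H be the event that the transaction is fraudulent. P(H) = 0.178, so P(¬H) = 0.822. With E the 'cleared' result, P(E|H) = 0.023 and P(E|¬H) = 0.817.
P(E) = 0.023·0.178 + 0.817·0.822 = 0.0040940 + 0.67157 = 0.67567.
By Bayes' theorem, P(H|E) = 0.0040940 / 0.67567 = 0.0061. Hence P(¬H|E) = 1 − 0.0061 = 0.9939.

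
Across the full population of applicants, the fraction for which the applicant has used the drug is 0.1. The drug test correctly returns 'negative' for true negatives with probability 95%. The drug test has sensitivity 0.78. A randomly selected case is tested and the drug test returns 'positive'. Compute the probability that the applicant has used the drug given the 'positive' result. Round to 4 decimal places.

Write H for 'the applicant has used the drug'. Prior odds H:¬H = 0.1/0.9 = 0.11111. For the 'positive' outcome, the likelihood ratio is 0.78/0.05 = 15.600.
Posterior odds = 0.11111 × 15.600 = 1.7333, so P(H|E) = 1.7333/(1+1.7333) = 0.6341.

P(H | E) ≈ 0.6341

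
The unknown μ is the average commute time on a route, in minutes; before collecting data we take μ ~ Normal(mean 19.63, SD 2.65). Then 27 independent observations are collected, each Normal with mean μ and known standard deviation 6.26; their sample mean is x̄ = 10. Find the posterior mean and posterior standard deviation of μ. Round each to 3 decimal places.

Prior precision 1/τ₀² = 1/2.65² = 0.142399; data precision n/σ² = 27/6.26² = 0.688993.
Posterior precision = 0.142399 + 0.688993 = 0.831393, giving posterior SD = 1/√0.831393 = 1.097.
Posterior mean = (0.142399·19.63 + 0.688993·10) / 0.831393 = 11.649.

Posterior mean ≈ 11.649; posterior SD ≈ 1.097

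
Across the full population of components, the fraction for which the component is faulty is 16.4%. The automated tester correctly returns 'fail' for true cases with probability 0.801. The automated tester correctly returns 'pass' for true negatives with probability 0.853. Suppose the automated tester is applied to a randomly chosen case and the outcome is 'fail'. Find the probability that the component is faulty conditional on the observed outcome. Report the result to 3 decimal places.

P(H | E) ≈ 0.517

Let H be the event that the component is faulty. P(H) = 0.164, so P(¬H) = 0.836. With E the 'fail' result, P(E|H) = 0.801 and P(E|¬H) = 0.147.
P(E) = 0.801·0.164 + 0.147·0.836 = 0.13136 + 0.12289 = 0.25426.
By Bayes' theorem, P(H|E) = 0.13136 / 0.25426 = 0.517.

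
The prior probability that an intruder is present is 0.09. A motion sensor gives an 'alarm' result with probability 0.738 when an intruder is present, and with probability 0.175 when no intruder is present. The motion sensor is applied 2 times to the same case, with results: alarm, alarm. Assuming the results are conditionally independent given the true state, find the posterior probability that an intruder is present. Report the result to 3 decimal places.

With H the event that an intruder is present, the joint likelihood of the observed sequence is P(data|H) = 0.738·0.738 = 0.54464 and P(data|¬H) = 0.175·0.175 = 0.030625.
Bayes: P(H|data) = 0.09·0.54464 / (0.09·0.54464 + 0.91·0.030625) = 0.049018/0.076887 = 0.6375.

Posterior P(H) ≈ 0.638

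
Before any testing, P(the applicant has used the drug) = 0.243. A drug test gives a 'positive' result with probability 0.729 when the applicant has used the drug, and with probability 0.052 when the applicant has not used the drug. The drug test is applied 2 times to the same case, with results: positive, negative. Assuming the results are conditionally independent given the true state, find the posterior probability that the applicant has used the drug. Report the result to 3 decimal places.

With H the event that the applicant has used the drug, the joint likelihood of the observed sequence is P(data|H) = 0.729·0.271 = 0.19756 and P(data|¬H) = 0.052·0.948 = 0.049296.
Bayes: P(H|data) = 0.243·0.19756 / (0.243·0.19756 + 0.757·0.049296) = 0.048007/0.085324 = 0.5626.

Posterior P(H) ≈ 0.563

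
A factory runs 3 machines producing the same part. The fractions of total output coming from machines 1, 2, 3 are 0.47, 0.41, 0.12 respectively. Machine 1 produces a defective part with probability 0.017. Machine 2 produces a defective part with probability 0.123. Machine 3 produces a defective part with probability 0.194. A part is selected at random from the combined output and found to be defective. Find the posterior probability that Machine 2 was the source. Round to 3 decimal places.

Posterior probability ≈ 0.617

Tabulate prior·likelihood by source: [1] prior 0.47, lik 0.017, product 0.007990; [2] prior 0.41, lik 0.123, product 0.05043; [3] prior 0.12, lik 0.194, product 0.02328.
Normalizing constant = 0.081700; the posterior for Machine 2 is its product over the sum, 0.05043/0.081700 = 0.617.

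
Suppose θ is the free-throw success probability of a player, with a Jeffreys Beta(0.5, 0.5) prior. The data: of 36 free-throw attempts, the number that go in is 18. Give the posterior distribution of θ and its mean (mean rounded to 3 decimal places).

Posterior: Beta(18.5, 18.5); mean ≈ 0.500

Observing 18 successes and 18 failures updates Beta(0.5, 0.5) by adding the success and failure counts to the two shape parameters: α = 0.5+18 = 18.5, β = 0.5+18 = 18.5.
Posterior mean = α/(α+β) = 18.5/37 = 0.500.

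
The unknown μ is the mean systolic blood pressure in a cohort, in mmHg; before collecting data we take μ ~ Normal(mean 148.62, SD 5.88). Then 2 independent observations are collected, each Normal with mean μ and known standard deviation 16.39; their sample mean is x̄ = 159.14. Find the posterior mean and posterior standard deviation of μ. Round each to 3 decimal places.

With known σ, the Normal prior is conjugate. Weight on the data is w = (n/σ²)/(n/σ² + 1/τ₀²) = 0.00744513/(0.00744513+0.0289231) = 0.20471.
Posterior mean = w·x̄ + (1−w)·μ₀ = 0.20471·159.14 + 0.79529·148.62 = 150.774. Posterior variance = 1/(0.00744513+0.0289231) = 27.4965, so SD = 5.244.

Posterior mean ≈ 150.774; posterior SD ≈ 5.244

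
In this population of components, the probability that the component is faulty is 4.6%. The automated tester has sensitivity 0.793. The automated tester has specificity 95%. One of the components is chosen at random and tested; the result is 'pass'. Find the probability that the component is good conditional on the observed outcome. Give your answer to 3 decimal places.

P(¬H | E) ≈ 0.990

Let H be the event that the component is faulty. P(H) = 0.046, so P(¬H) = 0.954. With E the 'pass' result, P(E|H) = 0.207 and P(E|¬H) = 0.95.
P(E) = 0.207·0.046 + 0.95·0.954 = 0.0095220 + 0.90630 = 0.91582.
By Bayes' theorem, P(H|E) = 0.0095220 / 0.91582 = 0.010. Hence P(¬H|E) = 1 − 0.010 = 0.990.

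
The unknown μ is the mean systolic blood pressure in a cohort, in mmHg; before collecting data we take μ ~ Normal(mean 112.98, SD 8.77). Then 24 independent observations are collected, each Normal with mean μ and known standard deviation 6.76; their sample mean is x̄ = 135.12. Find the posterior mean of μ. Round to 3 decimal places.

With known σ, the Normal prior is conjugate. Weight on the data is w = (n/σ²)/(n/σ² + 1/τ₀²) = 0.525192/(0.525192+0.0130017) = 0.97584.
Posterior mean = w·x̄ + (1−w)·μ₀ = 0.97584·135.12 + 0.024158·112.98 = 134.585.

Posterior mean ≈ 134.585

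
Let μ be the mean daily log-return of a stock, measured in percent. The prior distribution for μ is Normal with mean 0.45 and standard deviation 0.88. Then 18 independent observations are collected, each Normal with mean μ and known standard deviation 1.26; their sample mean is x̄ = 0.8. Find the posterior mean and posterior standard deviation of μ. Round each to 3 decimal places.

Prior precision 1/τ₀² = 1/0.88² = 1.29132; data precision n/σ² = 18/1.26² = 11.3379.
Posterior precision = 1.29132 + 11.3379 = 12.6292, giving posterior SD = 1/√12.6292 = 0.281.
Posterior mean = (1.29132·0.45 + 11.3379·0.8) / 12.6292 = 0.764.

Posterior mean ≈ 0.764; posterior SD ≈ 0.281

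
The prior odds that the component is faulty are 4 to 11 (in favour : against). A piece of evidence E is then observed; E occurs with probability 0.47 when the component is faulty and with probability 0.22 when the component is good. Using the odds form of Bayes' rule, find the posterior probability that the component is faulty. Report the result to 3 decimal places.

Prior odds = 4/11 = 0.36364.
Likelihood ratio for E = 0.47/0.22 = 2.1364.
Posterior odds = prior odds × LR = 0.77686.
Posterior probability = odds/(1+odds) = 0.77686/1.7769 = 0.437.

Posterior probability ≈ 0.437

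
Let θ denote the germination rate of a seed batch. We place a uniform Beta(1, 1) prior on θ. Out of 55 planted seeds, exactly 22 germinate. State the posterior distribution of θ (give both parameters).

The binomial likelihood is conjugate to the Beta prior: with 22 successes and 33 failures, the posterior is Beta(1+22, 1+33) = Beta(23, 34).

Posterior: Beta(23, 34)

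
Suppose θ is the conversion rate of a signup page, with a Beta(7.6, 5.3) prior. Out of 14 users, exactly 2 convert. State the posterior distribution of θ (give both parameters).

Posterior: Beta(9.6, 17.3)

Observing 2 successes and 12 failures updates Beta(7.6, 5.3) by adding the success and failure counts to the two shape parameters: α = 7.6+2 = 9.6, β = 5.3+12 = 17.3.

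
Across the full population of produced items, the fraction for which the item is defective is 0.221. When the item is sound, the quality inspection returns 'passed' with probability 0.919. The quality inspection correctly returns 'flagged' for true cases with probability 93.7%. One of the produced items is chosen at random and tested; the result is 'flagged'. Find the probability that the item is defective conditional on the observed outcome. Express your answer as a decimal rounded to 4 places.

P(H | E) ≈ 0.7665

Write H for 'the item is defective'. Prior odds H:¬H = 0.221/0.779 = 0.28370. For the 'flagged' outcome, the likelihood ratio is 0.937/0.081 = 11.568.
Posterior odds = 0.28370 × 11.568 = 3.2818, so P(H|E) = 3.2818/(1+3.2818) = 0.7665.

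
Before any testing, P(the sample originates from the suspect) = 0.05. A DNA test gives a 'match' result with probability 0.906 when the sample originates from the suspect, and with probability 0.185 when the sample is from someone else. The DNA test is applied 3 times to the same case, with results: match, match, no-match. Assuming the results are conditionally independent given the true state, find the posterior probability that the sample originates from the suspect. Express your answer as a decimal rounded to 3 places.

Posterior P(H) ≈ 0.127

Let H be the event that the sample originates from the suspect; start with P(H) = 0.05. P('match'|H) = 0.906, P('match'|¬H) = 0.185.
Update on result 1 ('match'): P(H) ← 0.906·0.0500 / (0.906·0.0500 + 0.185·0.9500) = 0.045300/0.22105 = 0.2049.
Update on result 2 ('match'): P(H) ← 0.906·0.2049 / (0.906·0.2049 + 0.185·0.7951) = 0.18567/0.33276 = 0.5580.
Update on result 3 ('no-match'): P(H) ← 0.094·0.5580 / (0.094·0.5580 + 0.815·0.4420) = 0.052449/0.41270 = 0.1271.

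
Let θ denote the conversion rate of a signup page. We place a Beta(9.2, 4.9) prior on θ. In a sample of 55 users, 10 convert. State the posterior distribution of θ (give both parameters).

The binomial likelihood is conjugate to the Beta prior: with 10 successes and 45 failures, the posterior is Beta(9.2+10, 4.9+45) = Beta(19.2, 49.9).

Posterior: Beta(19.2, 49.9)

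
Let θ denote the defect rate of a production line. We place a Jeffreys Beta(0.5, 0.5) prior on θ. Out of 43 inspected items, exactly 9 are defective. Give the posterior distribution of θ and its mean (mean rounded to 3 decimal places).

Observing 9 successes and 34 failures updates Beta(0.5, 0.5) by adding the success and failure counts to the two shape parameters: α = 0.5+9 = 9.5, β = 0.5+34 = 34.5.
Posterior mean = α/(α+β) = 9.5/44 = 0.216.

Posterior: Beta(9.5, 34.5); mean ≈ 0.216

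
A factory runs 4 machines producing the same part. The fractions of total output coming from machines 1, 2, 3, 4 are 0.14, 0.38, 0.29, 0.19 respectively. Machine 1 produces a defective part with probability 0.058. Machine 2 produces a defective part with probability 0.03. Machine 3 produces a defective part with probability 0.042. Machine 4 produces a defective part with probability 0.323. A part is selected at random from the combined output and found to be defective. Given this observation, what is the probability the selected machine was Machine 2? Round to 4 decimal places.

P(defective|M1) = 0.058; P(defective|M2) = 0.03; P(defective|M3) = 0.042; P(defective|M4) = 0.323.
Prior × likelihood for each source: 0.14·0.058=0.008120, 0.38·0.03=0.01140, 0.29·0.042=0.01218, 0.19·0.323=0.06137. Summing gives P(defective) = 0.093070.
P(Machine 2 | defective) = 0.01140 / 0.093070 = 0.1225.

Posterior probability ≈ 0.1225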